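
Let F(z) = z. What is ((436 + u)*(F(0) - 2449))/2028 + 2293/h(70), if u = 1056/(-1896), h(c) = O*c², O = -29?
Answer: -37885022551/72044700 ≈ -525.85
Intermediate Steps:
h(c) = -29*c²
u = -44/79 (u = 1056*(-1/1896) = -44/79 ≈ -0.55696)
((436 + u)*(F(0) - 2449))/2028 + 2293/h(70) = ((436 - 44/79)*(0 - 2449))/2028 + 2293/((-29*70²)) = ((34400/79)*(-2449))*(1/2028) + 2293/((-29*4900)) = -1066400*1/2028 + 2293/(-142100) = -266600/507 + 2293*(-1/142100) = -266600/507 - 2293/142100 = -37885022551/72044700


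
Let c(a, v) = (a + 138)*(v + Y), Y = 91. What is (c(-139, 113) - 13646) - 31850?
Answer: -45700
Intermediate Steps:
c(a, v) = (91 + v)*(138 + a) (c(a, v) = (a + 138)*(v + 91) = (138 + a)*(91 + v) = (91 + v)*(138 + a))
(c(-139, 113) - 13646) - 31850 = ((12558 + 91*(-139) + 138*113 - 139*113) - 13646) - 31850 = ((12558 - 12649 + 15594 - 15707) - 13646) - 31850 = (-204 - 13646) - 31850 = -13850 - 31850 = -45700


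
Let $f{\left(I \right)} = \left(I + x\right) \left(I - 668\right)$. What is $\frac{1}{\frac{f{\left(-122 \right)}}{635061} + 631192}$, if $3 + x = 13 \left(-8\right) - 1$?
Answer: $\frac{635061}{400845604412} \approx 1.5843 \cdot 10^{-6}$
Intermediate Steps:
$x = -108$ ($x = -3 + \left(13 \left(-8\right) - 1\right) = -3 - 105 = -108$)
$f{\left(I \right)} = \left(-668 + I\right) \left(-108 + I\right)$ ($f{\left(I \right)} = \left(I - 108\right) \left(I - 668\right) = \left(-108 + I\right) \left(-668 + I\right) = \left(-668 + I\right) \left(-108 + I\right)$)
$\frac{1}{\frac{f{\left(-122 \right)}}{635061} + 631192} = \frac{1}{\frac{72144 + \left(-122\right)^{2} - -94672}{635061} + 631192} = \frac{1}{\left(72144 + 14884 + 94672\right) \frac{1}{635061} + 631192} = \frac{1}{181700 \cdot \frac{1}{635061} + 631192} = \frac{1}{\frac{181700}{635061} + 631192} = \frac{1}{\frac{400845604412}{635061}} = \frac{635061}{400845604412}$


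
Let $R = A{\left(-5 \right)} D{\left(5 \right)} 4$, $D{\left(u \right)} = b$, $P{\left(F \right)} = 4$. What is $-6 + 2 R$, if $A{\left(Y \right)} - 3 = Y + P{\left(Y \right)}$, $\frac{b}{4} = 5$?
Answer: $314$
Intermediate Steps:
$b = 20$ ($b = 4 \cdot 5 = 20$)
$A{\left(Y \right)} = 7 + Y$ ($A{\left(Y \right)} = 3 + \left(Y + 4\right) = 3 + \left(4 + Y\right) = 7 + Y$)
$D{\left(u \right)} = 20$
$R = 160$ ($R = \left(7 - 5\right) 20 \cdot 4 = 2 \cdot 20 \cdot 4 = 40 \cdot 4 = 160$)
$-6 + 2 R = -6 + 2 \cdot 160 = -6 + 320 = 314$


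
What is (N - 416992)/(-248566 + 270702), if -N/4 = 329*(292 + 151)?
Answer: -249995/5534 ≈ -45.174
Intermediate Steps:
N = -582988 (N = -1316*(292 + 151) = -1316*443 = -4*145747 = -582988)
(N - 416992)/(-248566 + 270702) = (-582988 - 416992)/(-248566 + 270702) = -999980/22136 = -999980*1/22136 = -249995/5534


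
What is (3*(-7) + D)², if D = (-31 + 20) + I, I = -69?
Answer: 10201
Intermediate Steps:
D = -80 (D = (-31 + 20) - 69 = -11 - 69 = -80)
(3*(-7) + D)² = (3*(-7) - 80)² = (-21 - 80)² = (-101)² = 10201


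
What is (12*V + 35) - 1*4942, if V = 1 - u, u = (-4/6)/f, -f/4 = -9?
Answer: -44053/9 ≈ -4894.8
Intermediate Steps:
f = 36 (f = -4*(-9) = 36)
u = -1/54 (u = -4/6/36 = -4*⅙*(1/36) = -⅔*1/36 = -1/54 ≈ -0.018519)
V = 55/54 (V = 1 - 1*(-1/54) = 1 + 1/54 = 55/54 ≈ 1.0185)
(12*V + 35) - 1*4942 = (12*(55/54) + 35) - 1*4942 = (110/9 + 35) - 4942 = 425/9 - 4942 = -44053/9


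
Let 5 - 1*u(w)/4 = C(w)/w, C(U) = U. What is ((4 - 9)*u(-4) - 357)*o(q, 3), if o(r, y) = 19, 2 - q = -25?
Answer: -8303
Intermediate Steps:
q = 27 (q = 2 - 1*(-25) = 2 + 25 = 27)
u(w) = 16 (u(w) = 20 - 4*w/w = 20 - 4*1 = 20 - 4 = 16)
((4 - 9)*u(-4) - 357)*o(q, 3) = ((4 - 9)*16 - 357)*19 = (-5*16 - 357)*19 = (-80 - 357)*19 = -437*19 = -8303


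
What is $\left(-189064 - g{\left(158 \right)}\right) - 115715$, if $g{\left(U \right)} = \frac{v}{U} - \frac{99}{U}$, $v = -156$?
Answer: $- \frac{48154827}{158} \approx -3.0478 \cdot 10^{5}$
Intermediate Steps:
$g{\left(U \right)} = - \frac{255}{U}$ ($g{\left(U \right)} = - \frac{156}{U} - \frac{99}{U} = - \frac{255}{U}$)
$\left(-189064 - g{\left(158 \right)}\right) - 115715 = \left(-189064 - - \frac{255}{158}\right) - 115715 = \left(-189064 + \frac{255}{158}\right) - 115715 = - \frac{29871857}{158} - 115715 = - \frac{48154827}{158}$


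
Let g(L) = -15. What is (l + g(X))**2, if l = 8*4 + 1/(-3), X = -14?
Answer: 2500/9 ≈ 277.78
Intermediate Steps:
l = 95/3 (l = 32 - 1/3 = 95/3 ≈ 31.667)
(l + g(X))**2 = (95/3 - 15)**2 = (50/3)**2 = 2500/9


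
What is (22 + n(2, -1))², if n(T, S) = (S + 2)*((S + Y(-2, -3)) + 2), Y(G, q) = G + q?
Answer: 324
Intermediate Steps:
n(T, S) = (-3 + S)*(2 + S) (n(T, S) = (S + 2)*((S + (-2 - 3)) + 2) = (2 + S)*((S - 5) + 2) = (2 + S)*((-5 + S) + 2) = (2 + S)*(-3 + S) = (-3 + S)*(2 + S))
(22 + n(2, -1))² = (22 + (-6 + (-1)² - 1*(-1)))² = (22 + (-6 + 1 + 1))² = (22 - 4)² = 18² = 324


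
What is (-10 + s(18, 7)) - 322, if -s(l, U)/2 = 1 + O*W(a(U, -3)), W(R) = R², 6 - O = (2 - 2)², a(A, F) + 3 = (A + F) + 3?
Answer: -526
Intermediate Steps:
a(A, F) = A + F (a(A, F) = -3 + ((A + F) + 3) = -3 + (3 + A + F) = A + F)
O = 6 (O = 6 - (2 - 2)² = 6 - 1*0² = 6 - 1*0 = 6 + 0 = 6)
s(l, U) = -2 - 12*(-3 + U)² (s(l, U) = -2*(1 + 6*(U - 3)²) = -2*(1 + 6*(-3 + U)²) = -2 - 12*(-3 + U)²)
(-10 + s(18, 7)) - 322 = (-10 + (-110 - 12*7² + 72*7)) - 322 = (-10 + (-110 - 12*49 + 504)) - 322 = (-10 + (-110 - 588 + 504)) - 322 = (-10 - 194) - 322 = -204 - 322 = -526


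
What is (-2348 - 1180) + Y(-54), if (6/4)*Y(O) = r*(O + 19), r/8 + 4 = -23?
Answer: 1512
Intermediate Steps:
r = -216 (r = -32 + 8*(-23) = -32 - 184 = -216)
Y(O) = -2736 - 144*O (Y(O) = 2*(-216*(O + 19))/3 = 2*(-216*(19 + O))/3 = 2*(-4104 - 216*O)/3 = -2736 - 144*O)
(-2348 - 1180) + Y(-54) = (-2348 - 1180) + (-2736 - 144*(-54)) = -3528 + (-2736 + 7776) = -3528 + 5040 = 1512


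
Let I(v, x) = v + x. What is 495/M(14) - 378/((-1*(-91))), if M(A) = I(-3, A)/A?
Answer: 8136/13 ≈ 625.85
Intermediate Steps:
M(A) = (-3 + A)/A
495/M(14) - 378/((-1*(-91))) = 495/(((-3 + 14)/14)) - 378/((-1*(-91))) = 495/(((1/14)*11)) - 378/91 = 495/(11/14) - 378*1/91 = 495*(14/11) - 54/13 = 630 - 54/13 = 8136/13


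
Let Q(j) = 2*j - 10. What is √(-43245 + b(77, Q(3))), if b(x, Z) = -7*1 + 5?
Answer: I*√43247 ≈ 207.96*I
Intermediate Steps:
Q(j) = -10 + 2*j
b(x, Z) = -2 (b(x, Z) = -7 + 5 = -2)
√(-43245 + b(77, Q(3))) = √(-43245 - 2) = √(-43247) = I*√43247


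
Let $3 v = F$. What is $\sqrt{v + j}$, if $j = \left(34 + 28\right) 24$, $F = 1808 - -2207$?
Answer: $\frac{\sqrt{25437}}{3} \approx 53.163$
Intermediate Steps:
$F = 4015$ ($F = 1808 + 2207 = 4015$)
$v = \frac{4015}{3}$ ($v = \frac{1}{3} \cdot 4015 = \frac{4015}{3} \approx 1338.3$)
$j = 1488$ ($j = 62 \cdot 24 = 1488$)
$\sqrt{v + j} = \sqrt{\frac{4015}{3} + 1488} = \sqrt{\frac{8479}{3}} = \frac{\sqrt{25437}}{3}$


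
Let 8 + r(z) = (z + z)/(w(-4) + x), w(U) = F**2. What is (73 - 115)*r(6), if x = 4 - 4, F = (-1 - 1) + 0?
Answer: 210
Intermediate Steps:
F = -2 (F = -2 + 0 = -2)
w(U) = 4 (w(U) = (-2)**2 = 4)
x = 0
r(z) = -8 + z/2 (r(z) = -8 + (z + z)/(4 + 0) = -8 + (2*z)/4 = -8 + (2*z)*(1/4) = -8 + z/2)
(73 - 115)*r(6) = (73 - 115)*(-8 + (1/2)*6) = -42*(-8 + 3) = -42*(-5) = 210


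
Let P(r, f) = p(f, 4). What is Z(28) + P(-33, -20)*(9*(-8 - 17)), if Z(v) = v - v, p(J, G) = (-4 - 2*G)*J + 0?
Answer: -54000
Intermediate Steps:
p(J, G) = J*(-4 - 2*G) (p(J, G) = J*(-4 - 2*G) + 0 = J*(-4 - 2*G))
Z(v) = 0
P(r, f) = -12*f (P(r, f) = -2*f*(2 + 4) = -2*f*6 = -12*f)
Z(28) + P(-33, -20)*(9*(-8 - 17)) = 0 + (-12*(-20))*(9*(-8 - 17)) = 0 + 240*(9*(-25)) = 0 + 240*(-225) = 0 - 54000 = -54000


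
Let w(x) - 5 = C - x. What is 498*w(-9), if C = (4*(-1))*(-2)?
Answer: 10956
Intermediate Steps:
C = 8 (C = -4*(-2) = 8)
w(x) = 13 - x (w(x) = 5 + (8 - x) = 13 - x)
498*w(-9) = 498*(13 - 1*(-9)) = 498*(13 + 9) = 498*22 = 10956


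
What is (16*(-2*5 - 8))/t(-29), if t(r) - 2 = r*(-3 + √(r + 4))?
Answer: -12816/14473 - 20880*I/14473 ≈ -0.88551 - 1.4427*I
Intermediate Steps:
t(r) = 2 + r*(-3 + √(4 + r)) (t(r) = 2 + r*(-3 + √(r + 4)) = 2 + r*(-3 + √(4 + r)))
(16*(-2*5 - 8))/t(-29) = (16*(-2*5 - 8))/(2 - 3*(-29) - 29*√(4 - 29)) = (16*(-10 - 8))/(2 + 87 - 145*I) = (16*(-18))/(2 + 87 - 145*I) = -288/(2 + 87 - 145*I) = -288*(89 + 145*I)/28946 = -144*(89 + 145*I)/14473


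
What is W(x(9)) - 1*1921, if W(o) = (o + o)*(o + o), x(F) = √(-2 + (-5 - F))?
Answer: -1985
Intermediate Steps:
x(F) = √(-7 - F)
W(o) = 4*o² (W(o) = (2*o)*(2*o) = 4*o²)
W(x(9)) - 1*1921 = 4*(√(-7 - 1*9))² - 1*1921 = 4*(√(-7 - 9))² - 1921 = 4*(√(-16))² - 1921 = 4*(4*I)² - 1921 = 4*(-16) - 1921 = -64 - 1921 = -1985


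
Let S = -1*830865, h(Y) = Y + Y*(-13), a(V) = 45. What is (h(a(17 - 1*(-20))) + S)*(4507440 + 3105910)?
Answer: -6329777256750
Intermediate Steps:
h(Y) = -12*Y (h(Y) = Y - 13*Y = -12*Y)
S = -830865
(h(a(17 - 1*(-20))) + S)*(4507440 + 3105910) = (-12*45 - 830865)*(4507440 + 3105910) = (-540 - 830865)*7613350 = -831405*7613350 = -6329777256750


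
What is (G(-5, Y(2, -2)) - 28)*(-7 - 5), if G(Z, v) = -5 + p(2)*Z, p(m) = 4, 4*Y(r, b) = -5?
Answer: 636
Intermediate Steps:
Y(r, b) = -5/4 (Y(r, b) = (¼)*(-5) = -5/4)
G(Z, v) = -5 + 4*Z
(G(-5, Y(2, -2)) - 28)*(-7 - 5) = ((-5 + 4*(-5)) - 28)*(-7 - 5) = ((-5 - 20) - 28)*(-12) = (-25 - 28)*(-12) = -53*(-12) = 636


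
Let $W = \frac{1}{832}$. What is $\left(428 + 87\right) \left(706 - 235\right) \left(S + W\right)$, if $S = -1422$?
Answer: $- \frac{286979379195}{832} \approx -3.4493 \cdot 10^{8}$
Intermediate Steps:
$W = \frac{1}{832} \approx 0.0012019$
$\left(428 + 87\right) \left(706 - 235\right) \left(S + W\right) = \left(428 + 87\right) \left(706 - 235\right) \left(-1422 + \frac{1}{832}\right) = 515 \cdot 471 \left(- \frac{1183103}{832}\right) = 242565 \left(- \frac{1183103}{832}\right) = - \frac{286979379195}{832}$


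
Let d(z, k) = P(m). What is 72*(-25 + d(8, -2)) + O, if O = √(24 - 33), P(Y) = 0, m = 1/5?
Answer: -1800 + 3*I ≈ -1800.0 + 3.0*I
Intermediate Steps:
m = ⅕ ≈ 0.20000
d(z, k) = 0
O = 3*I (O = √(-9) = 3*I ≈ 3.0*I)
72*(-25 + d(8, -2)) + O = 72*(-25 + 0) + 3*I = 72*(-25) + 3*I = -1800 + 3*I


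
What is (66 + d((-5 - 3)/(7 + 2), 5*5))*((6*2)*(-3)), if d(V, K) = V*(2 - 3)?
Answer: -2408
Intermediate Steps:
d(V, K) = -V (d(V, K) = V*(-1) = -V)
(66 + d((-5 - 3)/(7 + 2), 5*5))*((6*2)*(-3)) = (66 - (-5 - 3)/(7 + 2))*((6*2)*(-3)) = (66 - (-8)/9)*(12*(-3)) = (66 - (-8)/9)*(-36) = (66 - 1*(-8/9))*(-36) = (66 + 8/9)*(-36) = (602/9)*(-36) = -2408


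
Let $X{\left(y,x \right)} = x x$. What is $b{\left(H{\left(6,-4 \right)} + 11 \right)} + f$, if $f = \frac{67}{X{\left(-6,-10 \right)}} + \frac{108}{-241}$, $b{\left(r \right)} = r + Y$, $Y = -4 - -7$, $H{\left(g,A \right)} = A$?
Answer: $\frac{246347}{24100} \approx 10.222$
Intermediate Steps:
$X{\left(y,x \right)} = x^{2}$
$Y = 3$ ($Y = -4 + 7 = 3$)
$b{\left(r \right)} = 3 + r$ ($b{\left(r \right)} = r + 3 = 3 + r$)
$f = \frac{5347}{24100}$ ($f = \frac{67}{\left(-10\right)^{2}} + \frac{108}{-241} = \frac{67}{100} + 108 \left(- \frac{1}{241}\right) = 67 \cdot \frac{1}{100} - \frac{108}{241} = \frac{67}{100} - \frac{108}{241} = \frac{5347}{24100} \approx 0.22187$)
$b{\left(H{\left(6,-4 \right)} + 11 \right)} + f = \left(3 + \left(-4 + 11\right)\right) + \frac{5347}{24100} = \left(3 + 7\right) + \frac{5347}{24100} = 10 + \frac{5347}{24100} = \frac{246347}{24100}$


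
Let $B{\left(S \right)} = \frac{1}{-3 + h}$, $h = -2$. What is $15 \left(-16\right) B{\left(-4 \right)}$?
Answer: $48$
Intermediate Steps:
$B{\left(S \right)} = - \frac{1}{5}$ ($B{\left(S \right)} = \frac{1}{-3 - 2} = \frac{1}{-5} = - \frac{1}{5}$)
$15 \left(-16\right) B{\left(-4 \right)} = 15 \left(-16\right) \left(- \frac{1}{5}\right) = \left(-240\right) \left(- \frac{1}{5}\right) = 48$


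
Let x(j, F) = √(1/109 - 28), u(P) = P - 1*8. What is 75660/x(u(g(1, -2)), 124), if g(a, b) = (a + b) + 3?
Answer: -25220*I*√36951/339 ≈ -14301.0*I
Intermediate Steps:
g(a, b) = 3 + a + b
u(P) = -8 + P (u(P) = P - 8 = -8 + P)
x(j, F) = 3*I*√36951/109 (x(j, F) = √(1/109 - 28) = √(-3051/109) = 3*I*√36951/109)
75660/x(u(g(1, -2)), 124) = 75660/((3*I*√36951/109)) = 75660*(-I*√36951/1017) = -25220*I*√36951/339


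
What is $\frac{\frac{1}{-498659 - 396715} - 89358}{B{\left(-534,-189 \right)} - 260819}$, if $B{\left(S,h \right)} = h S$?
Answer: $\frac{80008829893}{143164034982} \approx 0.55886$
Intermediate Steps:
$B{\left(S,h \right)} = S h$
$\frac{\frac{1}{-498659 - 396715} - 89358}{B{\left(-534,-189 \right)} - 260819} = \frac{\frac{1}{-498659 - 396715} - 89358}{\left(-534\right) \left(-189\right) - 260819} = \frac{\frac{1}{-895374} - 89358}{100926 - 260819} = \frac{- \frac{1}{895374} - 89358}{-159893} = \left(- \frac{80008829893}{895374}\right) \left(- \frac{1}{159893}\right) = \frac{80008829893}{143164034982}$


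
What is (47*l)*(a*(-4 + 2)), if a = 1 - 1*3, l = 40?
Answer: 7520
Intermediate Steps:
a = -2 (a = 1 - 3 = -2)
(47*l)*(a*(-4 + 2)) = (47*40)*(-2*(-4 + 2)) = 1880*(-2*(-2)) = 1880*4 = 7520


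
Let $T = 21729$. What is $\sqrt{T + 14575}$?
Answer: $4 \sqrt{2269} \approx 190.54$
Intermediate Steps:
$\sqrt{T + 14575} = \sqrt{21729 + 14575} = \sqrt{36304} = 4 \sqrt{2269}$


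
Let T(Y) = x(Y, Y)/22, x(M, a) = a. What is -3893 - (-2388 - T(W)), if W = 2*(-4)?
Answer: -16559/11 ≈ -1505.4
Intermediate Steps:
W = -8
T(Y) = Y/22
-3893 - (-2388 - T(W)) = -3893 - (-2388 - (-8)/22) = -3893 - (-2388 - 1*(-4/11)) = -3893 - (-2388 + 4/11) = -3893 - 1*(-26264/11) = -3893 + 26264/11 = -16559/11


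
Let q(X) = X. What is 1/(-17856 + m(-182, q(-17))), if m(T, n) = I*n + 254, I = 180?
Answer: -1/20662 ≈ -4.8398e-5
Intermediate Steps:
m(T, n) = 254 + 180*n (m(T, n) = 180*n + 254 = 254 + 180*n)
1/(-17856 + m(-182, q(-17))) = 1/(-17856 + (254 + 180*(-17))) = 1/(-17856 + (254 - 3060)) = 1/(-17856 - 2806) = 1/(-20662) = -1/20662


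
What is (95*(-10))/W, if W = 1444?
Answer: -25/38 ≈ -0.65790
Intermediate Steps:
(95*(-10))/W = (95*(-10))/1444 = -950*1/1444 = -25/38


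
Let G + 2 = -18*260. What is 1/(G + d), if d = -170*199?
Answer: -1/38512 ≈ -2.5966e-5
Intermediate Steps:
G = -4682 (G = -2 - 18*260 = -2 - 4680 = -4682)
d = -33830
1/(G + d) = 1/(-4682 - 33830) = 1/(-38512) = -1/38512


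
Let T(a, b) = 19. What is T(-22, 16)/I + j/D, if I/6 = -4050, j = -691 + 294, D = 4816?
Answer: -2434651/29257200 ≈ -0.083215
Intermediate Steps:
j = -397
I = -24300 (I = 6*(-4050) = -24300)
T(-22, 16)/I + j/D = 19/(-24300) - 397/4816 = 19*(-1/24300) - 397*1/4816 = -19/24300 - 397/4816 = -2434651/29257200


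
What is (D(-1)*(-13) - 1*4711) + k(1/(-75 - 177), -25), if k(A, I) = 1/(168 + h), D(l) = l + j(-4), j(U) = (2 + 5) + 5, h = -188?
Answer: -97081/20 ≈ -4854.0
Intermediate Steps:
j(U) = 12 (j(U) = 7 + 5 = 12)
D(l) = 12 + l (D(l) = l + 12 = 12 + l)
k(A, I) = -1/20 (k(A, I) = 1/(168 - 188) = 1/(-20) = -1/20)
(D(-1)*(-13) - 1*4711) + k(1/(-75 - 177), -25) = ((12 - 1)*(-13) - 1*4711) - 1/20 = (11*(-13) - 4711) - 1/20 = (-143 - 4711) - 1/20 = -4854 - 1/20 = -97081/20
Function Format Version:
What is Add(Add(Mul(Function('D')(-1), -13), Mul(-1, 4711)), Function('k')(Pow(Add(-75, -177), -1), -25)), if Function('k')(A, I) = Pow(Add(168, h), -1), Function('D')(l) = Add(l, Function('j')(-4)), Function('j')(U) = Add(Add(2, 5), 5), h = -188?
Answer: Rational(-97081, 20) ≈ -4854.0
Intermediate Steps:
Function('j')(U) = 12 (Function('j')(U) = Add(7, 5) = 12)
Function('D')(l) = Add(12, l) (Function('D')(l) = Add(l, 12) = Add(12, l))
Function('k')(A, I) = Rational(-1, 20) (Function('k')(A, I) = Pow(Add(168, -188), -1) = Pow(-20, -1) = Rational(-1, 20))
Add(Add(Mul(Function('D')(-1), -13), Mul(-1, 4711)), Function('k')(Pow(Add(-75, -177), -1), -25)) = Add(Add(Mul(Add(12, -1), -13), Mul(-1, 4711)), Rational(-1, 20)) = Add(Add(Mul(11, -13), -4711), Rational(-1, 20)) = Add(Add(-143, -4711), Rational(-1, 20)) = Add(-4854, Rational(-1, 20)) = Rational(-97081, 20)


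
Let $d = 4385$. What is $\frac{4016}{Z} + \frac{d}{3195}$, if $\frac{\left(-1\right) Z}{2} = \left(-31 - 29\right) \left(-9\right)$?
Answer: $- \frac{22487}{9585} \approx -2.3461$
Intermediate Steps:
$Z = -1080$ ($Z = - 2 \left(-31 - 29\right) \left(-9\right) = - 2 \left(\left(-60\right) \left(-9\right)\right) = \left(-2\right) 540 = -1080$)
$\frac{4016}{Z} + \frac{d}{3195} = \frac{4016}{-1080} + \frac{4385}{3195} = 4016 \left(- \frac{1}{1080}\right) + 4385 \cdot \frac{1}{3195} = - \frac{502}{135} + \frac{877}{639} = - \frac{22487}{9585}$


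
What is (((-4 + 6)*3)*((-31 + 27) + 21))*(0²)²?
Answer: 0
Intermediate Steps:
(((-4 + 6)*3)*((-31 + 27) + 21))*(0²)² = ((2*3)*(-4 + 21))*0² = (6*17)*0 = 102*0 = 0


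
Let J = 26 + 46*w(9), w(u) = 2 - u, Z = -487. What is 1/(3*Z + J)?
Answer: -1/1757 ≈ -0.00056915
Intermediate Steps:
J = -296 (J = 26 + 46*(2 - 1*9) = 26 + 46*(2 - 9) = 26 + 46*(-7) = 26 - 322 = -296)
1/(3*Z + J) = 1/(3*(-487) - 296) = 1/(-1461 - 296) = 1/(-1757) = -1/1757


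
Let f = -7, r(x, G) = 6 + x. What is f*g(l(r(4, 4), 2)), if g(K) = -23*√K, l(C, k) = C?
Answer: 161*√10 ≈ 509.13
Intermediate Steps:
f*g(l(r(4, 4), 2)) = -(-161)*√(6 + 4) = -(-161)*√10 = 161*√10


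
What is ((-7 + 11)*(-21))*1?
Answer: -84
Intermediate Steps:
((-7 + 11)*(-21))*1 = (4*(-21))*1 = -84*1 = -84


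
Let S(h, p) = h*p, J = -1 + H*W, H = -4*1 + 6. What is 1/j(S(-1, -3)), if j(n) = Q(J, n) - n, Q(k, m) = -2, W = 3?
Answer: -1/5 ≈ -0.20000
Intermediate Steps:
H = 2 (H = -4 + 6 = 2)
J = 5 (J = -1 + 2*3 = -1 + 6 = 5)
j(n) = -2 - n
1/j(S(-1, -3)) = 1/(-2 - (-1)*(-3)) = 1/(-2 - 1*3) = 1/(-2 - 3) = 1/(-5) = -1/5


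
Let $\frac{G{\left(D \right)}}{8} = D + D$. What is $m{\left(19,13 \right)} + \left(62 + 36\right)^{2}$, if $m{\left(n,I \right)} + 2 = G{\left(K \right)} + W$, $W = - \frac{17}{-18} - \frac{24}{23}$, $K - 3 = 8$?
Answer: $\frac{4048051}{414} \approx 9777.9$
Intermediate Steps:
$K = 11$ ($K = 3 + 8 = 11$)
$G{\left(D \right)} = 16 D$ ($G{\left(D \right)} = 8 \left(D + D\right) = 8 \cdot 2 D = 16 D$)
$W = - \frac{41}{414}$ ($W = \left(-17\right) \left(- \frac{1}{18}\right) - \frac{24}{23} = \frac{17}{18} - \frac{24}{23} = - \frac{41}{414} \approx -0.099034$)
$m{\left(n,I \right)} = \frac{71995}{414}$ ($m{\left(n,I \right)} = -2 + \left(16 \cdot 11 - \frac{41}{414}\right) = -2 + \left(176 - \frac{41}{414}\right) = -2 + \frac{72823}{414} = \frac{71995}{414}$)
$m{\left(19,13 \right)} + \left(62 + 36\right)^{2} = \frac{71995}{414} + \left(62 + 36\right)^{2} = \frac{71995}{414} + 98^{2} = \frac{71995}{414} + 9604 = \frac{4048051}{414}$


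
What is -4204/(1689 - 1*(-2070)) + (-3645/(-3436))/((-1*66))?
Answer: -322355953/284150328 ≈ -1.1345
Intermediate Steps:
-4204/(1689 - 1*(-2070)) + (-3645/(-3436))/((-1*66)) = -4204/(1689 + 2070) - 3645*(-1/3436)/(-66) = -4204/3759 + (3645/3436)*(-1/66) = -4204*1/3759 - 1215/75592 = -4204/3759 - 1215/75592 = -322355953/284150328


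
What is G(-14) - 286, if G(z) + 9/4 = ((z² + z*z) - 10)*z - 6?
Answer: -22569/4 ≈ -5642.3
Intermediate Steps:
G(z) = -33/4 + z*(-10 + 2*z²) (G(z) = -9/4 + (((z² + z*z) - 10)*z - 6) = -9/4 + (((z² + z²) - 10)*z - 6) = -9/4 + ((2*z² - 10)*z - 6) = -9/4 + ((-10 + 2*z²)*z - 6) = -9/4 + (z*(-10 + 2*z²) - 6) = -9/4 + (-6 + z*(-10 + 2*z²)) = -33/4 + z*(-10 + 2*z²))
G(-14) - 286 = (-33/4 - 10*(-14) + 2*(-14)³) - 286 = (-33/4 + 140 + 2*(-2744)) - 286 = (-33/4 + 140 - 5488) - 286 = -21425/4 - 286 = -22569/4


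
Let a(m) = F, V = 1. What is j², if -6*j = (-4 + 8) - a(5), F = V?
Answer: ¼ ≈ 0.25000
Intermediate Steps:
F = 1
a(m) = 1
j = -½ (j = -((-4 + 8) - 1*1)/6 = -(4 - 1)/6 = -⅙*3 = -½ ≈ -0.50000)
j² = (-½)² = ¼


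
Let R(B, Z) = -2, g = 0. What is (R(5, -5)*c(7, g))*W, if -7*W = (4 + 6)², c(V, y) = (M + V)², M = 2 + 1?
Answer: 20000/7 ≈ 2857.1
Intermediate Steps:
M = 3
c(V, y) = (3 + V)²
W = -100/7 (W = -(4 + 6)²/7 = -⅐*10² = -⅐*100 = -100/7 ≈ -14.286)
(R(5, -5)*c(7, g))*W = -2*(3 + 7)²*(-100/7) = -2*10²*(-100/7) = -2*100*(-100/7) = -200*(-100/7) = 20000/7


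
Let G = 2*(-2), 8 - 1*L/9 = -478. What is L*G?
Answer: -17496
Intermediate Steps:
L = 4374 (L = 72 - 9*(-478) = 72 + 4302 = 4374)
G = -4
L*G = 4374*(-4) = -17496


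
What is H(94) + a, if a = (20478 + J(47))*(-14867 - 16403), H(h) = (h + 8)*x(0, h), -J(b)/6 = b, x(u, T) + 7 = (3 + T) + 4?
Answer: -631519332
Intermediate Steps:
x(u, T) = T (x(u, T) = -7 + ((3 + T) + 4) = -7 + (7 + T) = T)
J(b) = -6*b
H(h) = h*(8 + h) (H(h) = (h + 8)*h = (8 + h)*h = h*(8 + h))
a = -631528920 (a = (20478 - 6*47)*(-14867 - 16403) = (20478 - 282)*(-31270) = 20196*(-31270) = -631528920)
H(94) + a = 94*(8 + 94) - 631528920 = 94*102 - 631528920 = 9588 - 631528920 = -631519332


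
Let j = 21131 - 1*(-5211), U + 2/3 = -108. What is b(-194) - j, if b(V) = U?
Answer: -79352/3 ≈ -26451.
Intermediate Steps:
U = -326/3 (U = -⅔ - 108 = -326/3 ≈ -108.67)
b(V) = -326/3
j = 26342 (j = 21131 + 5211 = 26342)
b(-194) - j = -326/3 - 1*26342 = -326/3 - 26342 = -79352/3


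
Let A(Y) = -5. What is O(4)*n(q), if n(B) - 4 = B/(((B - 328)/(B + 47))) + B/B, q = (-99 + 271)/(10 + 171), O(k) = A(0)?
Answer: -21699830/892873 ≈ -24.303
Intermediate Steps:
O(k) = -5
q = 172/181 ≈ 0.95028
n(B) = 5 + B*(47 + B)/(-328 + B) (n(B) = 4 + (B/(((B - 328)/(B + 47))) + B/B) = 4 + (B/(((-328 + B)/(47 + B))) + 1) = 4 + (B*((47 + B)/(-328 + B)) + 1) = 4 + (B*(47 + B)/(-328 + B) + 1) = 4 + (1 + B*(47 + B)/(-328 + B)) = 5 + B*(47 + B)/(-328 + B))
O(4)*n(q) = -5*(-1640 + (172/181)**2 + 52*(172/181))/(-328 + 172/181) = -5*(-1640 + 29584/32761 + 8944/181)/(-59196/181) = -(-905)*(-52079592)/(59196*32761) = -5*4339966/892873 = -21699830/892873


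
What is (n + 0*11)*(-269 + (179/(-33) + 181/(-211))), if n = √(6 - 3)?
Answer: -1916789*√3/6963 ≈ -476.80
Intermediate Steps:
n = √3 ≈ 1.7320
(n + 0*11)*(-269 + (179/(-33) + 181/(-211))) = (√3 + 0*11)*(-269 + (179/(-33) + 181/(-211))) = (√3 + 0)*(-269 + (179*(-1/33) + 181*(-1/211))) = √3*(-269 + (-179/33 - 181/211)) = √3*(-269 - 43742/6963) = √3*(-1916789/6963) = -1916789*√3/6963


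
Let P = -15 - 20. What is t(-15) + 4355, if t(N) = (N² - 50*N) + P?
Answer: 5295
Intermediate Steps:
P = -35
t(N) = -35 + N² - 50*N (t(N) = (N² - 50*N) - 35 = -35 + N² - 50*N)
t(-15) + 4355 = (-35 + (-15)² - 50*(-15)) + 4355 = (-35 + 225 + 750) + 4355 = 940 + 4355 = 5295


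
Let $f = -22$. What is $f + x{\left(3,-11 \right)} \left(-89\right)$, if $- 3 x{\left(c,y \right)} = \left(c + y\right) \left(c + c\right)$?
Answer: $-1446$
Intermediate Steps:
$x{\left(c,y \right)} = - \frac{2 c \left(c + y\right)}{3}$ ($x{\left(c,y \right)} = - \frac{\left(c + y\right) \left(c + c\right)}{3} = - \frac{\left(c + y\right) 2 c}{3} = - \frac{2 c \left(c + y\right)}{3}$)
$f + x{\left(3,-11 \right)} \left(-89\right) = -22 + \left(- \frac{2}{3}\right) 3 \left(3 - 11\right) \left(-89\right) = -22 + \left(- \frac{2}{3}\right) 3 \left(-8\right) \left(-89\right) = -22 + 16 \left(-89\right) = -22 - 1424 = -1446$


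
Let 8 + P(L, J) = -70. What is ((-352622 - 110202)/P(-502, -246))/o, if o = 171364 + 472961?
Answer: 231412/25128675 ≈ 0.0092091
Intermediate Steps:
P(L, J) = -78 (P(L, J) = -8 - 70 = -78)
o = 644325
((-352622 - 110202)/P(-502, -246))/o = ((-352622 - 110202)/(-78))/644325 = -462824*(-1/78)*(1/644325) = (231412/39)*(1/644325) = 231412/25128675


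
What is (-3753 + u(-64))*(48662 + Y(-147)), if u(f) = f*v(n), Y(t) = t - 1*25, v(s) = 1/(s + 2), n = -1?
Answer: -185086330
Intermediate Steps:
v(s) = 1/(2 + s)
Y(t) = -25 + t (Y(t) = t - 25 = -25 + t)
u(f) = f (u(f) = f/(2 - 1) = f/1 = f*1 = f)
(-3753 + u(-64))*(48662 + Y(-147)) = (-3753 - 64)*(48662 + (-25 - 147)) = -3817*(48662 - 172) = -3817*48490 = -185086330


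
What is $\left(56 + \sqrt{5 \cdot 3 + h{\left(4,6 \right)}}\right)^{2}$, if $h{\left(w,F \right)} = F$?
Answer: $\left(56 + \sqrt{21}\right)^{2} \approx 3670.3$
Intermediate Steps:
$\left(56 + \sqrt{5 \cdot 3 + h{\left(4,6 \right)}}\right)^{2} = \left(56 + \sqrt{5 \cdot 3 + 6}\right)^{2} = \left(56 + \sqrt{15 + 6}\right)^{2} = \left(56 + \sqrt{21}\right)^{2}$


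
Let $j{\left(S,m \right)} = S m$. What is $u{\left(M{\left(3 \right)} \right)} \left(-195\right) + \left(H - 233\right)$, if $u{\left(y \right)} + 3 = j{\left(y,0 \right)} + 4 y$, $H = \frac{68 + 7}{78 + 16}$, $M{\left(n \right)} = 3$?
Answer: $- \frac{186797}{94} \approx -1987.2$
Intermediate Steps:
$H = \frac{75}{94} \approx 0.79787$
$u{\left(y \right)} = -3 + 4 y$ ($u{\left(y \right)} = -3 + \left(y 0 + 4 y\right) = -3 + \left(0 + 4 y\right) = -3 + 4 y$)
$u{\left(M{\left(3 \right)} \right)} \left(-195\right) + \left(H - 233\right) = \left(-3 + 4 \cdot 3\right) \left(-195\right) + \left(\frac{75}{94} - 233\right) = \left(-3 + 12\right) \left(-195\right) - \frac{21827}{94} = 9 \left(-195\right) - \frac{21827}{94} = -1755 - \frac{21827}{94} = - \frac{186797}{94}$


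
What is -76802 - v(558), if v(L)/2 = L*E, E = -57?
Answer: -13190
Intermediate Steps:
v(L) = -114*L (v(L) = 2*(L*(-57)) = 2*(-57*L) = -114*L)
-76802 - v(558) = -76802 - (-114)*558 = -76802 - 1*(-63612) = -76802 + 63612 = -13190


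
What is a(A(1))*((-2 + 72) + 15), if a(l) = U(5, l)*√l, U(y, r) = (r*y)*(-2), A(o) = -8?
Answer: 13600*I*√2 ≈ 19233.0*I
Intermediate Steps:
U(y, r) = -2*r*y
a(l) = -10*l^(3/2) (a(l) = (-2*l*5)*√l = (-10*l)*√l = -10*l^(3/2))
a(A(1))*((-2 + 72) + 15) = (-(-160)*I*√2)*((-2 + 72) + 15) = (-(-160)*I*√2)*(70 + 15) = (160*I*√2)*85 = 13600*I*√2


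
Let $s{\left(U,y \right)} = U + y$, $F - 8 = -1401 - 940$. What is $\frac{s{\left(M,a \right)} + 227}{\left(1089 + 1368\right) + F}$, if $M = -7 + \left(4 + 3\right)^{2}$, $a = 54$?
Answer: $\frac{323}{124} \approx 2.6048$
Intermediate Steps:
$F = -2333$ ($F = 8 - 2341 = -2333$)
$M = 42$ ($M = -7 + 7^{2} = -7 + 49 = 42$)
$\frac{s{\left(M,a \right)} + 227}{\left(1089 + 1368\right) + F} = \frac{\left(42 + 54\right) + 227}{\left(1089 + 1368\right) - 2333} = \frac{96 + 227}{2457 - 2333} = \frac{323}{124}$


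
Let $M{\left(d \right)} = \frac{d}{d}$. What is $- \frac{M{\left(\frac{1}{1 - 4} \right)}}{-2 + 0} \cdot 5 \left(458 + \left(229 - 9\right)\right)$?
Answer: $1695$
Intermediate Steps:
$M{\left(d \right)} = 1$
$- \frac{M{\left(\frac{1}{1 - 4} \right)}}{-2 + 0} \cdot 5 \left(458 + \left(229 - 9\right)\right) = - \frac{1}{-2 + 0} \cdot 1 \cdot 5 \left(458 + \left(229 - 9\right)\right) = - \frac{1}{-2} \cdot 1 \cdot 5 \left(458 + \left(229 - 9\right)\right) = - \left(- \frac{1}{2}\right) 1 \cdot 5 \left(458 + 220\right) = - \left(- \frac{1}{2}\right) 5 \cdot 678 = - \frac{\left(-5\right) 678}{2} = \left(-1\right) \left(-1695\right) = 1695$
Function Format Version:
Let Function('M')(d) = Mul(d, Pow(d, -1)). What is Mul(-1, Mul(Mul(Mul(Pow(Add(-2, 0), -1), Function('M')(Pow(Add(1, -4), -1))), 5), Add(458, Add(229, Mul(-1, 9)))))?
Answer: 1695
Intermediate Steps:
Function('M')(d) = 1
Mul(-1, Mul(Mul(Mul(Pow(Add(-2, 0), -1), Function('M')(Pow(Add(1, -4), -1))), 5), Add(458, Add(229, Mul(-1, 9))))) = Mul(-1, Mul(Mul(Mul(Pow(Add(-2, 0), -1), 1), 5), Add(458, Add(229, Mul(-1, 9))))) = Mul(-1, Mul(Mul(Mul(Pow(-2, -1), 1), 5), Add(458, Add(229, -9)))) = Mul(-1, Mul(Mul(Mul(Rational(-1, 2), 1), 5), Add(458, 220))) = Mul(-1, Mul(Mul(Rational(-1, 2), 5), 678)) = Mul(-1, Mul(Rational(-5, 2), 678)) = Mul(-1, -1695) = 1695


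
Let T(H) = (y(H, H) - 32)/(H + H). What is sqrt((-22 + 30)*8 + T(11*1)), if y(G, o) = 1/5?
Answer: sqrt(756910)/110 ≈ 7.9091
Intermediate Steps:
y(G, o) = 1/5
T(H) = -159/(10*H) (T(H) = (1/5 - 32)/(H + H) = -159*1/(2*H)/5 = -159/(10*H))
sqrt((-22 + 30)*8 + T(11*1)) = sqrt((-22 + 30)*8 - 159/(10*(11*1))) = sqrt(8*8 - 159/10/11) = sqrt(64 - 159/10*1/11) = sqrt(64 - 159/110) = sqrt(6881/110) = sqrt(756910)/110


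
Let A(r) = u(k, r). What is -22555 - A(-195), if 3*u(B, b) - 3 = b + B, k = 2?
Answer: -67475/3 ≈ -22492.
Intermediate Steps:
u(B, b) = 1 + B/3 + b/3 (u(B, b) = 1 + (b + B)/3 = 1 + (B + b)/3 = 1 + (B/3 + b/3) = 1 + B/3 + b/3)
A(r) = 5/3 + r/3 (A(r) = 1 + (⅓)*2 + r/3 = 1 + ⅔ + r/3 = 5/3 + r/3)
-22555 - A(-195) = -22555 - (5/3 + (⅓)*(-195)) = -22555 - (5/3 - 65) = -22555 - 1*(-190/3) = -22555 + 190/3 = -67475/3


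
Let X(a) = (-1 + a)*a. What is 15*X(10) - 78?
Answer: 1272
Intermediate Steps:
X(a) = a*(-1 + a)
15*X(10) - 78 = 15*(10*(-1 + 10)) - 78 = 15*(10*9) - 78 = 15*90 - 78 = 1350 - 78 = 1272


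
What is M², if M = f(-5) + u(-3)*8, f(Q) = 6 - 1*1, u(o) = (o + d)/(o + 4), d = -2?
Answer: 1225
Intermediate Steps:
u(o) = (-2 + o)/(4 + o) (u(o) = (o - 2)/(o + 4) = (-2 + o)/(4 + o))
f(Q) = 5 (f(Q) = 6 - 1 = 5)
M = -35 (M = 5 + ((-2 - 3)/(4 - 3))*8 = 5 + (-5/1)*8 = 5 + (1*(-5))*8 = 5 - 5*8 = 5 - 40 = -35)
M² = (-35)² = 1225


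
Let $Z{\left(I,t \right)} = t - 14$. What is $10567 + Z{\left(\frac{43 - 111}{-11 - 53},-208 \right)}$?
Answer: $10345$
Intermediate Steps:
$Z{\left(I,t \right)} = -14 + t$ ($Z{\left(I,t \right)} = t - 14 = -14 + t$)
$10567 + Z{\left(\frac{43 - 111}{-11 - 53},-208 \right)} = 10567 - 222 = 10345$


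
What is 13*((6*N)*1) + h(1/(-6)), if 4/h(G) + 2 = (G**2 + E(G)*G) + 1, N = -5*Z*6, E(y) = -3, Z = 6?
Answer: -238824/17 ≈ -14048.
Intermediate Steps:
N = -180 (N = -5*6*6 = -30*6 = -180)
h(G) = 4/(-1 + G**2 - 3*G) (h(G) = 4/(-2 + ((G**2 - 3*G) + 1)) = 4/(-2 + (1 + G**2 - 3*G)) = 4/(-1 + G**2 - 3*G))
13*((6*N)*1) + h(1/(-6)) = 13*((6*(-180))*1) + 4/(-1 + (1/(-6))**2 - 3/(-6)) = 13*(-1080*1) + 4/(-1 + (-1/6)**2 - 3*(-1/6)) = 13*(-1080) + 4/(-1 + 1/36 + 1/2) = -14040 + 4/(-17/36) = -14040 + 4*(-36/17) = -14040 - 144/17 = -238824/17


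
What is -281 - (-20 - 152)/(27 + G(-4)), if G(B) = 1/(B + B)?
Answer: -1373/5 ≈ -274.60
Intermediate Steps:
G(B) = 1/(2*B)
-281 - (-20 - 152)/(27 + G(-4)) = -281 - (-20 - 152)/(27 + (½)/(-4)) = -281 - (-172)/(27 + (½)*(-¼)) = -281 - (-172)/(27 - ⅛) = -281 - (-172)/215/8 = -281 - (-172)*8/215 = -281 - 1*(-32/5) = -281 + 32/5 = -1373/5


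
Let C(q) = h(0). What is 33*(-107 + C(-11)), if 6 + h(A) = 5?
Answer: -3564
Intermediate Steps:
h(A) = -1 (h(A) = -6 + 5 = -1)
C(q) = -1
33*(-107 + C(-11)) = 33*(-107 - 1) = 33*(-108) = -3564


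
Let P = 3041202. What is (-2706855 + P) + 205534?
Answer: 539881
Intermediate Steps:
(-2706855 + P) + 205534 = (-2706855 + 3041202) + 205534 = 334347 + 205534 = 539881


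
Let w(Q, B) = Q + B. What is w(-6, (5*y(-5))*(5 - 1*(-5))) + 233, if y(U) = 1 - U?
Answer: 527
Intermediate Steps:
w(Q, B) = B + Q
w(-6, (5*y(-5))*(5 - 1*(-5))) + 233 = ((5*(1 - 1*(-5)))*(5 - 1*(-5)) - 6) + 233 = ((5*(1 + 5))*(5 + 5) - 6) + 233 = ((5*6)*10 - 6) + 233 = (30*10 - 6) + 233 = (300 - 6) + 233 = 294 + 233 = 527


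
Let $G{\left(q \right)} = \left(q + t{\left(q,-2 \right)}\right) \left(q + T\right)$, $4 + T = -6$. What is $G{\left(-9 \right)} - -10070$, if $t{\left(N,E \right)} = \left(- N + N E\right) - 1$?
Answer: $9747$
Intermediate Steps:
$t{\left(N,E \right)} = -1 - N + E N$ ($t{\left(N,E \right)} = \left(- N + E N\right) - 1 = -1 - N + E N$)
$T = -10$ ($T = -4 - 6 = -10$)
$G{\left(q \right)} = \left(-1 - 2 q\right) \left(-10 + q\right)$ ($G{\left(q \right)} = \left(q - \left(1 + 3 q\right)\right) \left(q - 10\right) = \left(q - \left(1 + 3 q\right)\right) \left(-10 + q\right) = \left(-1 - 2 q\right) \left(-10 + q\right)$)
$G{\left(-9 \right)} - -10070 = \left(10 - 2 \left(-9\right)^{2} + 19 \left(-9\right)\right) - -10070 = \left(10 - 162 - 171\right) + 10070 = -323 + 10070 = 9747$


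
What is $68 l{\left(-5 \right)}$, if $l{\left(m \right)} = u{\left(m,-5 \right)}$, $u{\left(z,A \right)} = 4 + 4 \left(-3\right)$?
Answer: $-544$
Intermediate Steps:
$u{\left(z,A \right)} = -8$ ($u{\left(z,A \right)} = 4 - 12 = -8$)
$l{\left(m \right)} = -8$
$68 l{\left(-5 \right)} = 68 \left(-8\right) = -544$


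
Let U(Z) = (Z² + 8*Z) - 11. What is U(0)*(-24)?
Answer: 264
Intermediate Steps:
U(Z) = -11 + Z² + 8*Z
U(0)*(-24) = (-11 + 0² + 8*0)*(-24) = (-11 + 0 + 0)*(-24) = -11*(-24) = 264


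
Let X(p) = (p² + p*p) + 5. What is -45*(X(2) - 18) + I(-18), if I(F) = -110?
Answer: 115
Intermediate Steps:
X(p) = 5 + 2*p² (X(p) = (p² + p²) + 5 = 2*p² + 5 = 5 + 2*p²)
-45*(X(2) - 18) + I(-18) = -45*((5 + 2*2²) - 18) - 110 = -45*((5 + 2*4) - 18) - 110 = -45*((5 + 8) - 18) - 110 = -45*(13 - 18) - 110 = -45*(-5) - 110 = 225 - 110 = 115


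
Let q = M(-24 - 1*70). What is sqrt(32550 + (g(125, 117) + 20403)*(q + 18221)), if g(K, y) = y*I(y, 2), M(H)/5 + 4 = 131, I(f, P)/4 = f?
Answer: sqrt(1417230654) ≈ 37646.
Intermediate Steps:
I(f, P) = 4*f
M(H) = 635 (M(H) = -20 + 5*131 = -20 + 655 = 635)
g(K, y) = 4*y**2 (g(K, y) = y*(4*y) = 4*y**2)
q = 635
sqrt(32550 + (g(125, 117) + 20403)*(q + 18221)) = sqrt(32550 + (4*117**2 + 20403)*(635 + 18221)) = sqrt(32550 + (4*13689 + 20403)*18856) = sqrt(32550 + (54756 + 20403)*18856) = sqrt(32550 + 75159*18856) = sqrt(32550 + 1417198104) = sqrt(1417230654)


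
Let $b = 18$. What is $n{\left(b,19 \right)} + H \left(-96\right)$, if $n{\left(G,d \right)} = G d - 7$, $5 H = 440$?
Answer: $-8113$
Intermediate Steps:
$H = 88$ ($H = \frac{1}{5} \cdot 440 = 88$)
$n{\left(G,d \right)} = -7 + G d$
$n{\left(b,19 \right)} + H \left(-96\right) = \left(-7 + 18 \cdot 19\right) + 88 \left(-96\right) = \left(-7 + 342\right) - 8448 = 335 - 8448 = -8113$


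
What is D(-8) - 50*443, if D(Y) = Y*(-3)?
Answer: -22126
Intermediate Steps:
D(Y) = -3*Y
D(-8) - 50*443 = -3*(-8) - 50*443 = 24 - 22150 = -22126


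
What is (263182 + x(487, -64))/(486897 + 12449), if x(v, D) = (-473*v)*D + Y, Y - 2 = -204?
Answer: 7502722/249673 ≈ 30.050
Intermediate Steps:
Y = -202 (Y = 2 - 204 = -202)
x(v, D) = -202 - 473*D*v (x(v, D) = (-473*v)*D - 202 = -473*D*v - 202 = -202 - 473*D*v)
(263182 + x(487, -64))/(486897 + 12449) = (263182 + (-202 - 473*(-64)*487))/(486897 + 12449) = (263182 + (-202 + 14742464))/499346 = (263182 + 14742262)*(1/499346) = 15005444*(1/499346) = 7502722/249673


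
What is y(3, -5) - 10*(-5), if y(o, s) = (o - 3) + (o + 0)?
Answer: 53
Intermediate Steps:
y(o, s) = -3 + 2*o (y(o, s) = (-3 + o) + o = -3 + 2*o)
y(3, -5) - 10*(-5) = (-3 + 2*3) - 10*(-5) = (-3 + 6) + 50 = 3 + 50 = 53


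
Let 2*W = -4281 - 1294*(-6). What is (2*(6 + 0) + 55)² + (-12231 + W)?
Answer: -12001/2 ≈ -6000.5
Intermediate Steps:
W = 3483/2 (W = (-4281 - 1294*(-6))/2 = (-4281 - 1*(-7764))/2 = (-4281 + 7764)/2 = (½)*3483 = 3483/2 ≈ 1741.5)
(2*(6 + 0) + 55)² + (-12231 + W) = (2*(6 + 0) + 55)² + (-12231 + 3483/2) = (2*6 + 55)² - 20979/2 = (12 + 55)² - 20979/2 = 67² - 20979/2 = 4489 - 20979/2 = -12001/2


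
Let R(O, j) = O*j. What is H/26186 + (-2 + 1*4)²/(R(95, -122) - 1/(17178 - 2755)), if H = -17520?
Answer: -1465099483316/2188659542103 ≈ -0.66940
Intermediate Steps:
H/26186 + (-2 + 1*4)²/(R(95, -122) - 1/(17178 - 2755)) = -17520/26186 + (-2 + 1*4)²/(95*(-122) - 1/(17178 - 2755)) = -17520*1/26186 + (-2 + 4)²/(-11590 - 1/14423) = -8760/13093 + 2²/(-11590 - 1*1/14423) = -8760/13093 + 4/(-11590 - 1/14423) = -8760/13093 + 4/(-167162571/14423) = -8760/13093 + 4*(-14423/167162571) = -8760/13093 - 57692/167162571 = -1465099483316/2188659542103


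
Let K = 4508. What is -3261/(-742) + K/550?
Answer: 2569243/204050 ≈ 12.591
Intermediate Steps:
-3261/(-742) + K/550 = -3261/(-742) + 4508/550 = -3261*(-1/742) + 4508*(1/550) = 3261/742 + 2254/275 = 2569243/204050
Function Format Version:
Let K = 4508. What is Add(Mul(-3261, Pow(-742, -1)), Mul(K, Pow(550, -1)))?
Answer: Rational(2569243, 204050) ≈ 12.591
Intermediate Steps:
Add(Mul(-3261, Pow(-742, -1)), Mul(K, Pow(550, -1))) = Add(Mul(-3261, Pow(-742, -1)), Mul(4508, Pow(550, -1))) = Add(Mul(-3261, Rational(-1, 742)), Mul(4508, Rational(1, 550))) = Add(Rational(3261, 742), Rational(2254, 275)) = Rational(2569243, 204050)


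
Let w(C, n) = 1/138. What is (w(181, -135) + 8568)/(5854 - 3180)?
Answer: 1182385/369012 ≈ 3.2042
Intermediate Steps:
w(C, n) = 1/138
(w(181, -135) + 8568)/(5854 - 3180) = (1/138 + 8568)/(5854 - 3180) = (1182385/138)/2674 = (1182385/138)*(1/2674) = 1182385/369012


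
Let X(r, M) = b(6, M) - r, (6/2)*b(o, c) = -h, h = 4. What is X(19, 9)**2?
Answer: 3721/9 ≈ 413.44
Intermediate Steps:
b(o, c) = -4/3 (b(o, c) = (-1*4)/3 = (1/3)*(-4) = -4/3)
X(r, M) = -4/3 - r
X(19, 9)**2 = (-4/3 - 1*19)**2 = (-4/3 - 19)**2 = (-61/3)**2 = 3721/9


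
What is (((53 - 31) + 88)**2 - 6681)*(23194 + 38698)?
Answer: 335392748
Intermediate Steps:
(((53 - 31) + 88)**2 - 6681)*(23194 + 38698) = ((22 + 88)**2 - 6681)*61892 = (110**2 - 6681)*61892 = (12100 - 6681)*61892 = 5419*61892 = 335392748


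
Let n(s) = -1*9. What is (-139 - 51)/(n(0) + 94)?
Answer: -38/17 ≈ -2.2353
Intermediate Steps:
n(s) = -9
(-139 - 51)/(n(0) + 94) = (-139 - 51)/(-9 + 94) = -190/85 = -190*1/85 = -38/17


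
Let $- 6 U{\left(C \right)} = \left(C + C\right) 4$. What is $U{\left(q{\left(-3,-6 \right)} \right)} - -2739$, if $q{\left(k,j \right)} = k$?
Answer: $2743$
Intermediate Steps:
$U{\left(C \right)} = - \frac{4 C}{3}$ ($U{\left(C \right)} = - \frac{\left(C + C\right) 4}{6} = - \frac{2 C 4}{6} = - \frac{8 C}{6} = - \frac{4 C}{3}$)
$U{\left(q{\left(-3,-6 \right)} \right)} - -2739 = \left(- \frac{4}{3}\right) \left(-3\right) - -2739 = 4 + 2739 = 2743$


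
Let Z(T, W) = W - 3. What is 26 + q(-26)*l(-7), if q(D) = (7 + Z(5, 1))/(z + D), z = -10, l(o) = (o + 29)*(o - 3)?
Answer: 509/9 ≈ 56.556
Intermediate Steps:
l(o) = (-3 + o)*(29 + o) (l(o) = (29 + o)*(-3 + o) = (-3 + o)*(29 + o))
Z(T, W) = -3 + W
q(D) = 5/(-10 + D) (q(D) = (7 + (-3 + 1))/(-10 + D) = (7 - 2)/(-10 + D) = 5/(-10 + D))
26 + q(-26)*l(-7) = 26 + (5/(-10 - 26))*(-87 + (-7)**2 + 26*(-7)) = 26 + (5/(-36))*(-87 + 49 - 182) = 26 + (5*(-1/36))*(-220) = 26 - 5/36*(-220) = 26 + 275/9 = 509/9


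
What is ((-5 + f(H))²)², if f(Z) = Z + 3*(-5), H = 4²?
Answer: 256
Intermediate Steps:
H = 16
f(Z) = -15 + Z (f(Z) = Z - 15 = -15 + Z)
((-5 + f(H))²)² = ((-5 + (-15 + 16))²)² = ((-5 + 1)²)² = ((-4)²)² = 16² = 256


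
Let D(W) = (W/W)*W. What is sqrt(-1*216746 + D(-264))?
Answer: I*sqrt(217010) ≈ 465.84*I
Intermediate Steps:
D(W) = W (D(W) = 1*W = W)
sqrt(-1*216746 + D(-264)) = sqrt(-1*216746 - 264) = sqrt(-216746 - 264) = sqrt(-217010) = I*sqrt(217010)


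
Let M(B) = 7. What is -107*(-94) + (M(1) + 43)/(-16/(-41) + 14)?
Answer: 593627/59 ≈ 10061.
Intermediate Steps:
-107*(-94) + (M(1) + 43)/(-16/(-41) + 14) = -107*(-94) + (7 + 43)/(-16/(-41) + 14) = 10058 + 50/(-16*(-1/41) + 14) = 10058 + 50/(16/41 + 14) = 10058 + 50/(590/41) = 10058 + 50*(41/590) = 10058 + 205/59 = 593627/59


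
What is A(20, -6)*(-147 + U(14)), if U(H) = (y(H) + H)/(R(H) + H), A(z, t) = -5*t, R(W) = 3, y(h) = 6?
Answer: -74370/17 ≈ -4374.7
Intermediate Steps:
U(H) = (6 + H)/(3 + H)
A(20, -6)*(-147 + U(14)) = (-5*(-6))*(-147 + (6 + 14)/(3 + 14)) = 30*(-147 + 20/17) = 30*(-2479/17) = -74370/17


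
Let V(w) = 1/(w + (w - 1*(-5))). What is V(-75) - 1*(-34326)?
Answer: 4977269/145 ≈ 34326.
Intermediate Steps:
V(w) = 1/(5 + 2*w) (V(w) = 1/(w + (w + 5)) = 1/(w + (5 + w)) = 1/(5 + 2*w))
V(-75) - 1*(-34326) = 1/(5 + 2*(-75)) - 1*(-34326) = 1/(5 - 150) + 34326 = 1/(-145) + 34326 = -1/145 + 34326 = 4977269/145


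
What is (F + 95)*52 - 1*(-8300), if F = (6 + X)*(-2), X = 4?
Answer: 12200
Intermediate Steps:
F = -20 (F = (6 + 4)*(-2) = 10*(-2) = -20)
(F + 95)*52 - 1*(-8300) = (-20 + 95)*52 - 1*(-8300) = 75*52 + 8300 = 3900 + 8300 = 12200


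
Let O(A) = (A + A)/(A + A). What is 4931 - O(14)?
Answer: 4930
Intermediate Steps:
O(A) = 1 (O(A) = (2*A)/((2*A)) = (2*A)*(1/(2*A)) = 1)
4931 - O(14) = 4931 - 1*1 = 4931 - 1 = 4930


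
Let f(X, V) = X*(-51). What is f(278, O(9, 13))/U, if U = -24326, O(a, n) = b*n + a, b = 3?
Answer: 7089/12163 ≈ 0.58283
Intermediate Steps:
O(a, n) = a + 3*n (O(a, n) = 3*n + a = a + 3*n)
f(X, V) = -51*X
f(278, O(9, 13))/U = -51*278/(-24326) = -14178*(-1/24326) = 7089/12163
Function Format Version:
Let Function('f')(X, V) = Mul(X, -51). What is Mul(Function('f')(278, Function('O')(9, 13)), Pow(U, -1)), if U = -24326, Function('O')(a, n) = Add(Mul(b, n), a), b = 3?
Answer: Rational(7089, 12163) ≈ 0.58283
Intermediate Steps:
Function('O')(a, n) = Add(a, Mul(3, n)) (Function('O')(a, n) = Add(Mul(3, n), a) = Add(a, Mul(3, n)))
Function('f')(X, V) = Mul(-51, X)
Mul(Function('f')(278, Function('O')(9, 13)), Pow(U, -1)) = Mul(Mul(-51, 278), Pow(-24326, -1)) = Mul(-14178, Rational(-1, 24326)) = Rational(7089, 12163)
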